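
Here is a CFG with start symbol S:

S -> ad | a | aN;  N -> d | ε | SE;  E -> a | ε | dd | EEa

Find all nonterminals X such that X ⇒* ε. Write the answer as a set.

Directly nullable (have an ε-rule): {E, N}.
Not nullable: S — each has a terminal in every rule's right-hand side or depends on a non-nullable symbol.

{E, N}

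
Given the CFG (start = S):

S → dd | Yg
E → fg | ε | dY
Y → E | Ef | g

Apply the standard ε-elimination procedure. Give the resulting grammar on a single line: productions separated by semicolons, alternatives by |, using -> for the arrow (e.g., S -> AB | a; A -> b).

S -> g | Yg | dd; E -> d | dY | fg; Y -> E | f | g | Ef

Nullable set: {E, Y}.
S -> Yg: Y nullable, giving Yg | g.
Drop E -> ε.
E -> dY: Y nullable, giving d | dY.
Y -> E: E nullable, giving E.
Y -> Ef: E nullable, giving Ef | f.
Unchanged (no nullable symbols): S -> dd; E -> fg; Y -> g.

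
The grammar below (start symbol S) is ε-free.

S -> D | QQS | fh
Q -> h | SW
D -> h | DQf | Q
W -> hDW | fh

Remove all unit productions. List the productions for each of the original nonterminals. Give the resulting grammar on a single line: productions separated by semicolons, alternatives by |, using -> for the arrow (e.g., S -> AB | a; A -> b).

S -> h | SW | fh | DQf | QQS; D -> h | SW | DQf; Q -> h | SW; W -> fh | hDW

Unit productions: D->Q, S->D.
Unit pairs (A ⇒* B via units): (D,Q), (S,D), (S,Q).
S: inherits non-unit rules of {D, Q, S} → DQf | QQS | SW | fh | h.
D: inherits non-unit rules of {D, Q} → DQf | SW | h.
Q: inherits non-unit rules of {Q} → SW | h.
W: inherits non-unit rules of {W} → fh | hDW.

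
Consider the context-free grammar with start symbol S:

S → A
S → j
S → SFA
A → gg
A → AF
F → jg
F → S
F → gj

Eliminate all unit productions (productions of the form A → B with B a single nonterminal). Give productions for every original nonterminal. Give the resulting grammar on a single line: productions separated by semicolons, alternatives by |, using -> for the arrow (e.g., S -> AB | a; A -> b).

Unit productions: F->S, S->A.
Unit pairs (A ⇒* B via units): (F,A), (F,S), (S,A).
S: inherits non-unit rules of {A, S} → AF | SFA | gg | j.
A: inherits non-unit rules of {A} → AF | gg.
F: inherits non-unit rules of {A, F, S} → AF | SFA | gg | gj | j | jg.

S -> j | AF | gg | SFA; A -> AF | gg; F -> j | AF | gg | gj | jg | SFA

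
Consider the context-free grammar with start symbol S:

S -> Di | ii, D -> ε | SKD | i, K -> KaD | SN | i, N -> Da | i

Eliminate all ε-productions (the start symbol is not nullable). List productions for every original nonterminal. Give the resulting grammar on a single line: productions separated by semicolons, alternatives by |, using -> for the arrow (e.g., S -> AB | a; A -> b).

S -> i | Di | ii; D -> i | SK | SKD; K -> i | Ka | SN | KaD; N -> a | i | Da

Nullable set: {D}.
S -> Di: D nullable, giving Di | i.
Drop D -> ε.
D -> SKD: D nullable, giving SK | SKD.
K -> KaD: D nullable, giving Ka | KaD.
N -> Da: D nullable, giving Da | a.
Unchanged (no nullable symbols): S -> ii; D -> i; K -> SN; K -> i; N -> i.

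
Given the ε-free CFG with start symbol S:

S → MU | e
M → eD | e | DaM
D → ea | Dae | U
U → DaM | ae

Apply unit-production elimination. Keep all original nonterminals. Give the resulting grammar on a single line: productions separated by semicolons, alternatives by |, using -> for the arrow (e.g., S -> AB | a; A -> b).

S -> e | MU; D -> ae | ea | DaM | Dae; M -> e | eD | DaM; U -> ae | DaM

Unit productions: D->U.
Unit pairs (A ⇒* B via units): (D,U).
S: inherits non-unit rules of {S} → MU | e.
D: inherits non-unit rules of {D, U} → DaM | Dae | ae | ea.
M: inherits non-unit rules of {M} → DaM | e | eD.
U: inherits non-unit rules of {U} → DaM | ae.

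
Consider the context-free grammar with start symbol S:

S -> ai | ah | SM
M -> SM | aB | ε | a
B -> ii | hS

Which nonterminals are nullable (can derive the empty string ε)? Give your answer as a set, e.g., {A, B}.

{M}

Directly nullable (have an ε-rule): {M}.
Not nullable: B, S — each has a terminal in every rule's right-hand side or depends on a non-nullable symbol.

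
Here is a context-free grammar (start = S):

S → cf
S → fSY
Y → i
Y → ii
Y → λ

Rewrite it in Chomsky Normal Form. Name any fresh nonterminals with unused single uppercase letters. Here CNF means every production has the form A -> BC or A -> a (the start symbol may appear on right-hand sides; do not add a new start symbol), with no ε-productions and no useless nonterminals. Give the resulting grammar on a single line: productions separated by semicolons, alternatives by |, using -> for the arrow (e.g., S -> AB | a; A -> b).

S -> AB | BD | BS; A -> c; B -> f; C -> i; D -> SY; Y -> i | CC

Nullable: {Y}; after ε-elimination: S -> cf | fS | fSY; Y -> i | ii.
No unit productions to eliminate.
TERM: introduce A -> c, B -> f, C -> i and substitute in every rule of length ≥2.
BIN: S -> BSY becomes S -> BD, D -> SY.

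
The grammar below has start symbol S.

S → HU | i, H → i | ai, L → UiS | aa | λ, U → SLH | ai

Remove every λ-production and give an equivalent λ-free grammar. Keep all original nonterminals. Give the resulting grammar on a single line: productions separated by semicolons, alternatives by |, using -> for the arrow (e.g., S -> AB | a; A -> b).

Nullable set: {L}.
Drop L -> λ.
U -> SLH: L nullable, giving SH | SLH.
Unchanged (no nullable symbols): S -> HU; S -> i; H -> ai; H -> i; L -> UiS; L -> aa; U -> ai.

S -> i | HU; H -> i | ai; L -> aa | UiS; U -> SH | ai | SLH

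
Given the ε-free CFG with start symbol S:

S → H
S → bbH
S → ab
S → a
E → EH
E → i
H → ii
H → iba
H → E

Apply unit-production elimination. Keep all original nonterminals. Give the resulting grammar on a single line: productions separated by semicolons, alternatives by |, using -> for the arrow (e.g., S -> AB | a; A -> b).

S -> a | i | EH | ab | ii | bbH | iba; E -> i | EH; H -> i | EH | ii | iba

Unit productions: H->E, S->H.
Unit pairs (A ⇒* B via units): (H,E), (S,E), (S,H).
S: inherits non-unit rules of {E, H, S} → EH | a | ab | bbH | i | iba | ii.
E: inherits non-unit rules of {E} → EH | i.
H: inherits non-unit rules of {E, H} → EH | i | iba | ii.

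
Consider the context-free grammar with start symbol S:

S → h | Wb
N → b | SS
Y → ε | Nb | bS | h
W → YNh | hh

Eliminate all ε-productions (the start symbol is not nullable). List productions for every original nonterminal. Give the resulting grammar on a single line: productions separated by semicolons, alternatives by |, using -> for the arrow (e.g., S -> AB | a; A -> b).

Nullable set: {Y}.
W -> YNh: Y nullable, giving Nh | YNh.
Drop Y -> ε.
Unchanged (no nullable symbols): S -> Wb; S -> h; N -> SS; N -> b; W -> hh; Y -> Nb; Y -> bS; Y -> h.

S -> h | Wb; N -> b | SS; W -> Nh | hh | YNh; Y -> h | Nb | bS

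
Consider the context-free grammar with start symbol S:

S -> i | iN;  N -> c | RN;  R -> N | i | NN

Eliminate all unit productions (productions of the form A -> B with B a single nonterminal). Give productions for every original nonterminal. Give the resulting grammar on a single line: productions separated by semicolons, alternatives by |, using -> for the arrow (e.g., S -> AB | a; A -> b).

Unit productions: R->N.
Unit pairs (A ⇒* B via units): (R,N).
S: inherits non-unit rules of {S} → i | iN.
N: inherits non-unit rules of {N} → RN | c.
R: inherits non-unit rules of {N, R} → NN | RN | c | i.

S -> i | iN; N -> c | RN; R -> c | i | NN | RN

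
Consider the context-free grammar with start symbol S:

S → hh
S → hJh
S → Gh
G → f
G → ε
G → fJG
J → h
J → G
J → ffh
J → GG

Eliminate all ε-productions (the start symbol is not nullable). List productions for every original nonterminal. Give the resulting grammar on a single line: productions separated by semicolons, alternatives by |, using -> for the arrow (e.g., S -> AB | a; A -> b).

S -> h | Gh | hh | hJh; G -> f | fG | fJ | fJG; J -> G | h | GG | ffh

Nullable set: {G, J}.
S -> Gh: G nullable, giving Gh | h.
S -> hJh: J nullable, giving hJh | hh.
Drop G -> ε.
G -> fJG: J, G nullable, giving f | fG | fJ | fJG.
J -> G: G nullable, giving G.
J -> GG: G, G nullable, giving G | GG.
Unchanged (no nullable symbols): S -> hh; G -> f; J -> ffh; J -> h.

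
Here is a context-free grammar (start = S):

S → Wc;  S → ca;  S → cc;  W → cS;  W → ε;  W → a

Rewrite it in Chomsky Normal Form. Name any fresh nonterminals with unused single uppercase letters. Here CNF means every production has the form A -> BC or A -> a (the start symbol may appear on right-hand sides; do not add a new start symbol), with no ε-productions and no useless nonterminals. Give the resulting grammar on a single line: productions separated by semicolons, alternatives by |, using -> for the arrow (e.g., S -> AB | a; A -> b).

S -> c | AA | AB | WA; A -> c; B -> a; W -> a | AS

Nullable: {W}; after ε-elimination: S -> c | Wc | ca | cc; W -> a | cS.
No unit productions to eliminate.
TERM: introduce B -> a, A -> c and substitute in every rule of length ≥2.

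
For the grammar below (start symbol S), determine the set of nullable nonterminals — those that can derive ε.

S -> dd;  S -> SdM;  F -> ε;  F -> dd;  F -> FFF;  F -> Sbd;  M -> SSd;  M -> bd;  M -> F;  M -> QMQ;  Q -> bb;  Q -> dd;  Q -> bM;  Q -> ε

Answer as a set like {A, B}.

{F, M, Q}

Directly nullable (have an ε-rule): {F, Q}.
M is nullable via M -> F (every symbol on the right is already known nullable).
Not nullable: S — each has a terminal in every rule's right-hand side or depends on a non-nullable symbol.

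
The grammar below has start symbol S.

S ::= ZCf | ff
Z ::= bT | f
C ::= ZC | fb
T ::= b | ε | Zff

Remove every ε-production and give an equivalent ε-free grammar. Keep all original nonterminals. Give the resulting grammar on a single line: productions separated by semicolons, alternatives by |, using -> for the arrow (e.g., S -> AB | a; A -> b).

Nullable set: {T}.
Drop T -> ε.
Z -> bT: T nullable, giving b | bT.
Unchanged (no nullable symbols): S -> ZCf; S -> ff; C -> ZC; C -> fb; T -> Zff; T -> b; Z -> f.

S -> ff | ZCf; C -> ZC | fb; T -> b | Zff; Z -> b | f | bT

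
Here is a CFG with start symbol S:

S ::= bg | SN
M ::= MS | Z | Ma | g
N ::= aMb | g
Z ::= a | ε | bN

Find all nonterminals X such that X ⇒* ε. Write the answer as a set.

{M, Z}

Directly nullable (have an ε-rule): {Z}.
M is nullable via M -> Z (every symbol on the right is already known nullable).
Not nullable: N, S — each has a terminal in every rule's right-hand side or depends on a non-nullable symbol.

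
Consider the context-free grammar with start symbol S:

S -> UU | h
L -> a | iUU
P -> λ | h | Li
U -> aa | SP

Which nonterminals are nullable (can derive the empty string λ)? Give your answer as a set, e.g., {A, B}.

{P}

Directly nullable (have an ε-rule): {P}.
Not nullable: L, S, U — each has a terminal in every rule's right-hand side or depends on a non-nullable symbol.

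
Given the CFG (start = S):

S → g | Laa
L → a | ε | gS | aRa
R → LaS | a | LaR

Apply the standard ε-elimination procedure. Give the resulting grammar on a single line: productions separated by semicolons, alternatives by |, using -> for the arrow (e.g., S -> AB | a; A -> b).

S -> g | aa | Laa; L -> a | gS | aRa; R -> a | aR | aS | LaR | LaS

Nullable set: {L}.
S -> Laa: L nullable, giving Laa | aa.
Drop L -> ε.
R -> LaR: L nullable, giving LaR | aR.
R -> LaS: L nullable, giving LaS | aS.
Unchanged (no nullable symbols): S -> g; L -> a; L -> aRa; L -> gS; R -> a.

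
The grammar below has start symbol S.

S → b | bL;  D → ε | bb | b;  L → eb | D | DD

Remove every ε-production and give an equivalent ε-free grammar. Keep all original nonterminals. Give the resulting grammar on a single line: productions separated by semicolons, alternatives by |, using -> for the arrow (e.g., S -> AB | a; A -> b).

Nullable set: {D, L}.
S -> bL: L nullable, giving b | bL.
Drop D -> ε.
L -> D: D nullable, giving D.
L -> DD: D, D nullable, giving D | DD.
Unchanged (no nullable symbols): S -> b; D -> b; D -> bb; L -> eb.

S -> b | bL; D -> b | bb; L -> D | DD | eb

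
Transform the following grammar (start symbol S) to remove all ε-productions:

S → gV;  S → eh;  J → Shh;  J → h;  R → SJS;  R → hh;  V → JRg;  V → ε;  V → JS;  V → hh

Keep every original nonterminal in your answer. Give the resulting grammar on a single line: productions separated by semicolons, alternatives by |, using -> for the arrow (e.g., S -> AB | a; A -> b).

S -> g | eh | gV; J -> h | Shh; R -> hh | SJS; V -> JS | hh | JRg

Nullable set: {V}.
S -> gV: V nullable, giving g | gV.
Drop V -> ε.
Unchanged (no nullable symbols): S -> eh; J -> Shh; J -> h; R -> SJS; R -> hh; V -> JRg; V -> JS; V -> hh.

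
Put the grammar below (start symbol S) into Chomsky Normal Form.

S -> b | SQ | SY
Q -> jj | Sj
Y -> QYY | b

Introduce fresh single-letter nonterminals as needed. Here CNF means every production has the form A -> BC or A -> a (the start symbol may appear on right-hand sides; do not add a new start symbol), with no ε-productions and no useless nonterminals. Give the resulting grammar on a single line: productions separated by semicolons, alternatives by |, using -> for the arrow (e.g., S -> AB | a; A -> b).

S -> b | SQ | SY; A -> j; B -> YY; Q -> AA | SA; Y -> b | QB

No ε-productions.
No unit productions to eliminate.
TERM: introduce A -> j and substitute in every rule of length ≥2.
BIN: Y -> QYY becomes Y -> QB, B -> YY.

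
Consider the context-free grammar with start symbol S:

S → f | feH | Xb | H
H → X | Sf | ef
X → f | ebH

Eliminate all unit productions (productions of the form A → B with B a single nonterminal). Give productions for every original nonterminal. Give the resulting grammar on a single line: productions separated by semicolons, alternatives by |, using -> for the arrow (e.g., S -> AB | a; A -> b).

S -> f | Sf | Xb | ef | ebH | feH; H -> f | Sf | ef | ebH; X -> f | ebH

Unit productions: H->X, S->H.
Unit pairs (A ⇒* B via units): (H,X), (S,H), (S,X).
S: inherits non-unit rules of {H, S, X} → Sf | Xb | ebH | ef | f | feH.
H: inherits non-unit rules of {H, X} → Sf | ebH | ef | f.
X: inherits non-unit rules of {X} → ebH | f.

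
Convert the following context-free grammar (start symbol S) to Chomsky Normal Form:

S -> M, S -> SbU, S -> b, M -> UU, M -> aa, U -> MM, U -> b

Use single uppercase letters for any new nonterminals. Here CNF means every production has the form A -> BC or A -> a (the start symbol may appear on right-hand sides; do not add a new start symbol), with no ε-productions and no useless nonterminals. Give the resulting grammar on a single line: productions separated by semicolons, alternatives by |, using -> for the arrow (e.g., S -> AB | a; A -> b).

No ε-productions.
After unit-elimination: S -> b | UU | aa | SbU; M -> UU | aa; U -> b | MM.
TERM: introduce A -> a, B -> b and substitute in every rule of length ≥2.
BIN: S -> SBU becomes S -> SC, C -> BU.

S -> b | AA | SC | UU; A -> a; B -> b; C -> BU; M -> AA | UU; U -> b | MM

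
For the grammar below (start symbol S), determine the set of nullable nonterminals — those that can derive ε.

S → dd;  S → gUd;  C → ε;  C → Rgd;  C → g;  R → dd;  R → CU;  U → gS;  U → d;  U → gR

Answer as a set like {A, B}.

Directly nullable (have an ε-rule): {C}.
Not nullable: R, S, U — each has a terminal in every rule's right-hand side or depends on a non-nullable symbol.

{C}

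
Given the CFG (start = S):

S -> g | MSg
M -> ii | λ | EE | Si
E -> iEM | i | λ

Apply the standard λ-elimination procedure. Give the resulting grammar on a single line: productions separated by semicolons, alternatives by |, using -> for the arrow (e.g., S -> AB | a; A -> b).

Nullable set: {E, M}.
S -> MSg: M nullable, giving MSg | Sg.
Drop E -> λ.
E -> iEM: E, M nullable, giving i | iE | iEM | iM.
Drop M -> λ.
M -> EE: E, E nullable, giving E | EE.
Unchanged (no nullable symbols): S -> g; E -> i; M -> Si; M -> ii.

S -> g | Sg | MSg; E -> i | iE | iM | iEM; M -> E | EE | Si | ii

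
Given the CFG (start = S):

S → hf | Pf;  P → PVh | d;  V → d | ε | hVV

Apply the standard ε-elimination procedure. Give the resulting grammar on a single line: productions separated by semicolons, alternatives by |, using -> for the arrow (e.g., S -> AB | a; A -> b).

S -> Pf | hf; P -> d | Ph | PVh; V -> d | h | hV | hVV

Nullable set: {V}.
P -> PVh: V nullable, giving PVh | Ph.
Drop V -> ε.
V -> hVV: V, V nullable, giving h | hV | hVV.
Unchanged (no nullable symbols): S -> Pf; S -> hf; P -> d; V -> d.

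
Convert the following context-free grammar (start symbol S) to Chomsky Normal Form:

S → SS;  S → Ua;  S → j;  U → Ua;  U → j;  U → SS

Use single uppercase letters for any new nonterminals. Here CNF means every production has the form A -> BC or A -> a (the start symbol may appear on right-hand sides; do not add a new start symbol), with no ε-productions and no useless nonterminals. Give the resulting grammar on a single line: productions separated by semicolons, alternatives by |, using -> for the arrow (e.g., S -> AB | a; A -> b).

No ε-productions.
No unit productions to eliminate.
TERM: introduce A -> a and substitute in every rule of length ≥2.

S -> j | SS | UA; A -> a; U -> j | SS | UA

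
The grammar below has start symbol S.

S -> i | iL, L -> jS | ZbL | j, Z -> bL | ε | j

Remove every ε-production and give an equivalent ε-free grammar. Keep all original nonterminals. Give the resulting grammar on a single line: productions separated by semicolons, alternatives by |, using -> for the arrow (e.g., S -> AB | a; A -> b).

Nullable set: {Z}.
L -> ZbL: Z nullable, giving ZbL | bL.
Drop Z -> ε.
Unchanged (no nullable symbols): S -> i; S -> iL; L -> j; L -> jS; Z -> bL; Z -> j.

S -> i | iL; L -> j | bL | jS | ZbL; Z -> j | bL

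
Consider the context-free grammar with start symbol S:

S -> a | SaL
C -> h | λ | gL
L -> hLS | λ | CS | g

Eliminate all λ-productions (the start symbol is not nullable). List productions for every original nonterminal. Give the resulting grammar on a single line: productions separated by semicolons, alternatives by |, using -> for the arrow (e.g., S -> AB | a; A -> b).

S -> a | Sa | SaL; C -> g | h | gL; L -> S | g | CS | hS | hLS

Nullable set: {C, L}.
S -> SaL: L nullable, giving Sa | SaL.
Drop C -> λ.
C -> gL: L nullable, giving g | gL.
Drop L -> λ.
L -> CS: C nullable, giving CS | S.
L -> hLS: L nullable, giving hLS | hS.
Unchanged (no nullable symbols): S -> a; C -> h; L -> g.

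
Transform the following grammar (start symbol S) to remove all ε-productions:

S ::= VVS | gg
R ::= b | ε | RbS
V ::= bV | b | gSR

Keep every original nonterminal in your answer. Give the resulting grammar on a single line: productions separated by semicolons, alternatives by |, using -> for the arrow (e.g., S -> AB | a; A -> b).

Nullable set: {R}.
Drop R -> ε.
R -> RbS: R nullable, giving RbS | bS.
V -> gSR: R nullable, giving gS | gSR.
Unchanged (no nullable symbols): S -> VVS; S -> gg; R -> b; V -> b; V -> bV.

S -> gg | VVS; R -> b | bS | RbS; V -> b | bV | gS | gSR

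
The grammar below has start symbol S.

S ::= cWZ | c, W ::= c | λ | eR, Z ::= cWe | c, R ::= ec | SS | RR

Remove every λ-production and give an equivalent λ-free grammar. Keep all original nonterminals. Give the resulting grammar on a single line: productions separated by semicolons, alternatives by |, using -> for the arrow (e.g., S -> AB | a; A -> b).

Nullable set: {W}.
S -> cWZ: W nullable, giving cWZ | cZ.
Drop W -> λ.
Z -> cWe: W nullable, giving cWe | ce.
Unchanged (no nullable symbols): S -> c; R -> RR; R -> SS; R -> ec; W -> c; W -> eR; Z -> c.

S -> c | cZ | cWZ; R -> RR | SS | ec; W -> c | eR; Z -> c | ce | cWe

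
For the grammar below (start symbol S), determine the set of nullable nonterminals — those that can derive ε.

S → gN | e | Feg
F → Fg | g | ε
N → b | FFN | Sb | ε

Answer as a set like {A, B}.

Directly nullable (have an ε-rule): {F, N}.
Not nullable: S — each has a terminal in every rule's right-hand side or depends on a non-nullable symbol.

{F, N}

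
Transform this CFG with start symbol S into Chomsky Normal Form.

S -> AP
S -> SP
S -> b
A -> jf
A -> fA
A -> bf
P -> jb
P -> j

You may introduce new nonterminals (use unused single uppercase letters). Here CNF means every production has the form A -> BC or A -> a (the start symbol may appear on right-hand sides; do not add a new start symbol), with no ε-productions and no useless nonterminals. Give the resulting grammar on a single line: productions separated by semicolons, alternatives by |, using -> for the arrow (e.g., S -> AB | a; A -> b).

S -> b | AP | SP; A -> BC | CA | DC; B -> b; C -> f; D -> j; P -> j | DB

No ε-productions.
No unit productions to eliminate.
TERM: introduce B -> b, C -> f, D -> j and substitute in every rule of length ≥2.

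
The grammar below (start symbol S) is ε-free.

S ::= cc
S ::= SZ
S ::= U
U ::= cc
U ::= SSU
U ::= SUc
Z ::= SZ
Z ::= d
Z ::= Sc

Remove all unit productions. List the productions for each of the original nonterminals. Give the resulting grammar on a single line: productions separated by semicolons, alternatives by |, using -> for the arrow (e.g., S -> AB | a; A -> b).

S -> SZ | cc | SSU | SUc; U -> cc | SSU | SUc; Z -> d | SZ | Sc

Unit productions: S->U.
Unit pairs (A ⇒* B via units): (S,U).
S: inherits non-unit rules of {S, U} → SSU | SUc | SZ | cc.
U: inherits non-unit rules of {U} → SSU | SUc | cc.
Z: inherits non-unit rules of {Z} → SZ | Sc | d.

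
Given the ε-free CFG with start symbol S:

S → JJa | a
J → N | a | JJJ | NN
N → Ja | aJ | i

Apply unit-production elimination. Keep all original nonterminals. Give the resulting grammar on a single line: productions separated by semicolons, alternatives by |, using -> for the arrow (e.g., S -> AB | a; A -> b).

Unit productions: J->N.
Unit pairs (A ⇒* B via units): (J,N).
S: inherits non-unit rules of {S} → JJa | a.
J: inherits non-unit rules of {J, N} → JJJ | Ja | NN | a | aJ | i.
N: inherits non-unit rules of {N} → Ja | aJ | i.

S -> a | JJa; J -> a | i | Ja | NN | aJ | JJJ; N -> i | Ja | aJ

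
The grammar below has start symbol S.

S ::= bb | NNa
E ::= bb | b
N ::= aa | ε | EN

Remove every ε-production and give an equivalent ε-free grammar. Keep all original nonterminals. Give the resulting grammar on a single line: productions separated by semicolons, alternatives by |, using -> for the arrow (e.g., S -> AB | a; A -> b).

Nullable set: {N}.
S -> NNa: N, N nullable, giving NNa | Na | a.
Drop N -> ε.
N -> EN: N nullable, giving E | EN.
Unchanged (no nullable symbols): S -> bb; E -> b; E -> bb; N -> aa.

S -> a | Na | bb | NNa; E -> b | bb; N -> E | EN | aa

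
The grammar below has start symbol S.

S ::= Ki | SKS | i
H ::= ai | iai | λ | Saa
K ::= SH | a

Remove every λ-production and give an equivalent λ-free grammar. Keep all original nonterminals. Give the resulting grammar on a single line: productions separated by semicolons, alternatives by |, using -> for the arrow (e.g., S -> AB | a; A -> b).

Nullable set: {H}.
Drop H -> λ.
K -> SH: H nullable, giving S | SH.
Unchanged (no nullable symbols): S -> Ki; S -> SKS; S -> i; H -> Saa; H -> ai; H -> iai; K -> a.

S -> i | Ki | SKS; H -> ai | Saa | iai; K -> S | a | SH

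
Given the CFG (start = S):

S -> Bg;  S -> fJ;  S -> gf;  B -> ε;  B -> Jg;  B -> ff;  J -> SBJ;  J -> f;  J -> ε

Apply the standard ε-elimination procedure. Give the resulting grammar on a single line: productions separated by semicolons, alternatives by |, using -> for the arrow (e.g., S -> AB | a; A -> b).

Nullable set: {B, J}.
S -> Bg: B nullable, giving Bg | g.
S -> fJ: J nullable, giving f | fJ.
Drop B -> ε.
B -> Jg: J nullable, giving Jg | g.
Drop J -> ε.
J -> SBJ: B, J nullable, giving S | SB | SBJ | SJ.
Unchanged (no nullable symbols): S -> gf; B -> ff; J -> f.

S -> f | g | Bg | fJ | gf; B -> g | Jg | ff; J -> S | f | SB | SJ | SBJ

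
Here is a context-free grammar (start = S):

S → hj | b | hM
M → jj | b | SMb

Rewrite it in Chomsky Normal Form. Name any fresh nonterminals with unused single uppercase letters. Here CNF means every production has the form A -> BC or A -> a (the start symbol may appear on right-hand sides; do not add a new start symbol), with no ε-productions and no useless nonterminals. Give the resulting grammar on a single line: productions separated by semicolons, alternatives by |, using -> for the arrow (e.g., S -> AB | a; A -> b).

No ε-productions.
No unit productions to eliminate.
TERM: introduce A -> b, C -> h, B -> j and substitute in every rule of length ≥2.
BIN: M -> SMA becomes M -> SD, D -> MA.

S -> b | CB | CM; A -> b; B -> j; C -> h; D -> MA; M -> b | BB | SD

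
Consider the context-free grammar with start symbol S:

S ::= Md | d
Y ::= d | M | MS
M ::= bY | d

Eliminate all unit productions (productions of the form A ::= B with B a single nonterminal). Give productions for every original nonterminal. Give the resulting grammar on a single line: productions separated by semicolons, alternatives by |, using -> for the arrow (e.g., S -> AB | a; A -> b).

Unit productions: Y->M.
Unit pairs (A ⇒* B via units): (Y,M).
S: inherits non-unit rules of {S} → Md | d.
M: inherits non-unit rules of {M} → bY | d.
Y: inherits non-unit rules of {M, Y} → MS | bY | d.

S -> d | Md; M -> d | bY; Y -> d | MS | bY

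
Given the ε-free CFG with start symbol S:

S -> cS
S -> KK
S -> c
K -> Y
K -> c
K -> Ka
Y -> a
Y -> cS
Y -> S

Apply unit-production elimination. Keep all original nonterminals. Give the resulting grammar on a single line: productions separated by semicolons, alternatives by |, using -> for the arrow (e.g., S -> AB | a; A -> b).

S -> c | KK | cS; K -> a | c | KK | Ka | cS; Y -> a | c | KK | cS

Unit productions: K->Y, Y->S.
Unit pairs (A ⇒* B via units): (K,S), (K,Y), (Y,S).
S: inherits non-unit rules of {S} → KK | c | cS.
K: inherits non-unit rules of {K, S, Y} → KK | Ka | a | c | cS.
Y: inherits non-unit rules of {S, Y} → KK | a | c | cS.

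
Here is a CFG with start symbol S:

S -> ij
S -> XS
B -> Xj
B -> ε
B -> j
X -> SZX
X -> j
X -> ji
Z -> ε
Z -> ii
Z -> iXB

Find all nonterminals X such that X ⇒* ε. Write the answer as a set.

Directly nullable (have an ε-rule): {B, Z}.
Not nullable: S, X — each has a terminal in every rule's right-hand side or depends on a non-nullable symbol.

{B, Z}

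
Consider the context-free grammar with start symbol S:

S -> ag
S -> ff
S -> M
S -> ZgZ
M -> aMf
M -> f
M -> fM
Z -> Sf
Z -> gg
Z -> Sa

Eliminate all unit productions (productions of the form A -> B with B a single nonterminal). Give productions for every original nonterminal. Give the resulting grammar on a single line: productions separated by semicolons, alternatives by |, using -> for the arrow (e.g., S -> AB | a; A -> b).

S -> f | ag | fM | ff | ZgZ | aMf; M -> f | fM | aMf; Z -> Sa | Sf | gg

Unit productions: S->M.
Unit pairs (A ⇒* B via units): (S,M).
S: inherits non-unit rules of {M, S} → ZgZ | aMf | ag | f | fM | ff.
M: inherits non-unit rules of {M} → aMf | f | fM.
Z: inherits non-unit rules of {Z} → Sa | Sf | gg.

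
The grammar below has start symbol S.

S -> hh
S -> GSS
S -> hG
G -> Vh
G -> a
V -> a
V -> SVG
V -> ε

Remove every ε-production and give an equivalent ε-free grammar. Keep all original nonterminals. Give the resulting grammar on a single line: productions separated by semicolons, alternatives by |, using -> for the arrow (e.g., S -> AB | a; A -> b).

Nullable set: {V}.
G -> Vh: V nullable, giving Vh | h.
Drop V -> ε.
V -> SVG: V nullable, giving SG | SVG.
Unchanged (no nullable symbols): S -> GSS; S -> hG; S -> hh; G -> a; V -> a.

S -> hG | hh | GSS; G -> a | h | Vh; V -> a | SG | SVG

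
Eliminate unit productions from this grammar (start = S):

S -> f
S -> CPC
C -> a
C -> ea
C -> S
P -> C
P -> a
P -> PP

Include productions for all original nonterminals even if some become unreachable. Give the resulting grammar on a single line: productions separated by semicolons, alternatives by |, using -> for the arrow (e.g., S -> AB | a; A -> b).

S -> f | CPC; C -> a | f | ea | CPC; P -> a | f | PP | ea | CPC

Unit productions: C->S, P->C.
Unit pairs (A ⇒* B via units): (C,S), (P,C), (P,S).
S: inherits non-unit rules of {S} → CPC | f.
C: inherits non-unit rules of {C, S} → CPC | a | ea | f.
P: inherits non-unit rules of {C, P, S} → CPC | PP | a | ea | f.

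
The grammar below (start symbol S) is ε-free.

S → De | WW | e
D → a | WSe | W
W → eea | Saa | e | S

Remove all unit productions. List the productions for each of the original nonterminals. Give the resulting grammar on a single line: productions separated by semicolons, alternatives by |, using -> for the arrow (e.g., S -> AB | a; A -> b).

Unit productions: D->W, W->S.
Unit pairs (A ⇒* B via units): (D,S), (D,W), (W,S).
S: inherits non-unit rules of {S} → De | WW | e.
D: inherits non-unit rules of {D, S, W} → De | Saa | WSe | WW | a | e | eea.
W: inherits non-unit rules of {S, W} → De | Saa | WW | e | eea.

S -> e | De | WW; D -> a | e | De | WW | Saa | WSe | eea; W -> e | De | WW | Saa | eea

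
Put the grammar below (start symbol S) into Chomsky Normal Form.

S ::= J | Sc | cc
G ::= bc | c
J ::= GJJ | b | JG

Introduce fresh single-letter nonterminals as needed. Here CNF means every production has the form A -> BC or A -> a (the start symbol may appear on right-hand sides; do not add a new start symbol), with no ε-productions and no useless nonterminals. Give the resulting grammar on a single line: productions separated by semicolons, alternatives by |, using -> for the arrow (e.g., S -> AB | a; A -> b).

No ε-productions.
After unit-elimination: S -> b | JG | Sc | cc | GJJ; G -> c | bc; J -> b | JG | GJJ.
TERM: introduce A -> b, B -> c and substitute in every rule of length ≥2.
BIN: J -> GJJ becomes J -> GC, C -> JJ; S -> GJJ becomes S -> GD, D -> JJ.

S -> b | BB | GD | JG | SB; A -> b; B -> c; C -> JJ; D -> JJ; G -> c | AB; J -> b | GC | JG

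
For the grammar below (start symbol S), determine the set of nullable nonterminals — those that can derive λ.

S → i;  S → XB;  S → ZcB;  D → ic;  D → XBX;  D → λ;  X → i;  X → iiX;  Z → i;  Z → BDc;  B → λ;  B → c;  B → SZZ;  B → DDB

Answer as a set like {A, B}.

{B, D}

Directly nullable (have an ε-rule): {B, D}.
Not nullable: S, X, Z — each has a terminal in every rule's right-hand side or depends on a non-nullable symbol.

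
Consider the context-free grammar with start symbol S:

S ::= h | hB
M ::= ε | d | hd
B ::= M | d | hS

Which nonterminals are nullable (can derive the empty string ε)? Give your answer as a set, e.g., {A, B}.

{B, M}

Directly nullable (have an ε-rule): {M}.
B is nullable via B -> M (every symbol on the right is already known nullable).
Not nullable: S — each has a terminal in every rule's right-hand side or depends on a non-nullable symbol.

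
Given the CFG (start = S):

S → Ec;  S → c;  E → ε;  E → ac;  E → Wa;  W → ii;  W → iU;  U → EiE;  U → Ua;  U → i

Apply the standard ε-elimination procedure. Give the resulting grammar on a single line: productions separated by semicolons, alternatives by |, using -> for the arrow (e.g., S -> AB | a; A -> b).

S -> c | Ec; E -> Wa | ac; U -> i | Ei | Ua | iE | EiE; W -> iU | ii

Nullable set: {E}.
S -> Ec: E nullable, giving Ec | c.
Drop E -> ε.
U -> EiE: E, E nullable, giving Ei | EiE | i | iE.
Unchanged (no nullable symbols): S -> c; E -> Wa; E -> ac; U -> Ua; U -> i; W -> iU; W -> ii.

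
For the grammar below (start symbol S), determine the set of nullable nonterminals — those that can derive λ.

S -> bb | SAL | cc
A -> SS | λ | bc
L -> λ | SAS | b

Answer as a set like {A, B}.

Directly nullable (have an ε-rule): {A, L}.
Not nullable: S — each has a terminal in every rule's right-hand side or depends on a non-nullable symbol.

{A, L}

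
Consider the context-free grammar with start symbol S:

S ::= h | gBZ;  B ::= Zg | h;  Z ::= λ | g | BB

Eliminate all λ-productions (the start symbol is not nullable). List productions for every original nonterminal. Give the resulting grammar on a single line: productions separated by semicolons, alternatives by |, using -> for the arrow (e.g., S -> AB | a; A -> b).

Nullable set: {Z}.
S -> gBZ: Z nullable, giving gB | gBZ.
B -> Zg: Z nullable, giving Zg | g.
Drop Z -> λ.
Unchanged (no nullable symbols): S -> h; B -> h; Z -> BB; Z -> g.

S -> h | gB | gBZ; B -> g | h | Zg; Z -> g | BB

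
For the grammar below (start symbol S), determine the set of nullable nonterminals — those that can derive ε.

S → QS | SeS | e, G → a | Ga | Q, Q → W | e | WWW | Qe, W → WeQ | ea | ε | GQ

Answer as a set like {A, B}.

Directly nullable (have an ε-rule): {W}.
Q is nullable via Q -> W (every symbol on the right is already known nullable).
G is nullable via G -> Q (every symbol on the right is already known nullable).
Not nullable: S — each has a terminal in every rule's right-hand side or depends on a non-nullable symbol.

{G, Q, W}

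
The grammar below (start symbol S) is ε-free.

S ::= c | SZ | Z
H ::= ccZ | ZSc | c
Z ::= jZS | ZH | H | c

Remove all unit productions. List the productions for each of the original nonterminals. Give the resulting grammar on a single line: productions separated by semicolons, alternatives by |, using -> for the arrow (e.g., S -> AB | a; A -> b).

Unit productions: S->Z, Z->H.
Unit pairs (A ⇒* B via units): (S,H), (S,Z), (Z,H).
S: inherits non-unit rules of {H, S, Z} → SZ | ZH | ZSc | c | ccZ | jZS.
H: inherits non-unit rules of {H} → ZSc | c | ccZ.
Z: inherits non-unit rules of {H, Z} → ZH | ZSc | c | ccZ | jZS.

S -> c | SZ | ZH | ZSc | ccZ | jZS; H -> c | ZSc | ccZ; Z -> c | ZH | ZSc | ccZ | jZS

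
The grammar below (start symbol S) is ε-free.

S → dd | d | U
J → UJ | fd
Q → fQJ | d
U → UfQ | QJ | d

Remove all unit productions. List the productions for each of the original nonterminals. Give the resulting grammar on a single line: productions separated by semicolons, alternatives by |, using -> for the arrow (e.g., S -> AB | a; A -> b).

S -> d | QJ | dd | UfQ; J -> UJ | fd; Q -> d | fQJ; U -> d | QJ | UfQ

Unit productions: S->U.
Unit pairs (A ⇒* B via units): (S,U).
S: inherits non-unit rules of {S, U} → QJ | UfQ | d | dd.
J: inherits non-unit rules of {J} → UJ | fd.
Q: inherits non-unit rules of {Q} → d | fQJ.
U: inherits non-unit rules of {U} → QJ | UfQ | d.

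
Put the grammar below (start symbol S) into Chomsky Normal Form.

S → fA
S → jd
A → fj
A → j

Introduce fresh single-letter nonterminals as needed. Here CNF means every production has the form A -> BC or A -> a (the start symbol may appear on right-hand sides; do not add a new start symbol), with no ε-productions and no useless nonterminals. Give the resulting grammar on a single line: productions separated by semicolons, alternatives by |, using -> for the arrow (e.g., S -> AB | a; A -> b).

No ε-productions.
No unit productions to eliminate.
TERM: introduce D -> d, B -> f, C -> j and substitute in every rule of length ≥2.

S -> BA | CD; A -> j | BC; B -> f; C -> j; D -> d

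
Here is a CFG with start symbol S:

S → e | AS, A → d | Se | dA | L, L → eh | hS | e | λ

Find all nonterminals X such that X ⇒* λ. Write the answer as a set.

Directly nullable (have an ε-rule): {L}.
A is nullable via A -> L (every symbol on the right is already known nullable).
Not nullable: S — each has a terminal in every rule's right-hand side or depends on a non-nullable symbol.

{A, L}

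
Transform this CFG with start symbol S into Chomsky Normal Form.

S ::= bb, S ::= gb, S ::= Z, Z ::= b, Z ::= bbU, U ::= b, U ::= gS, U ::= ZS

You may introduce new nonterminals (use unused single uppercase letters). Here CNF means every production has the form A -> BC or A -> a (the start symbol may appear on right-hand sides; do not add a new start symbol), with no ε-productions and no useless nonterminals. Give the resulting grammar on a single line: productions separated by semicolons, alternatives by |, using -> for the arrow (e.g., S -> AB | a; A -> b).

No ε-productions.
After unit-elimination: S -> b | bb | gb | bbU; U -> b | ZS | gS; Z -> b | bbU.
TERM: introduce A -> b, B -> g and substitute in every rule of length ≥2.
BIN: S -> AAU becomes S -> AC, C -> AU; Z -> AAU becomes Z -> AD, D -> AU.

S -> b | AA | AC | BA; A -> b; B -> g; C -> AU; D -> AU; U -> b | BS | ZS; Z -> b | AD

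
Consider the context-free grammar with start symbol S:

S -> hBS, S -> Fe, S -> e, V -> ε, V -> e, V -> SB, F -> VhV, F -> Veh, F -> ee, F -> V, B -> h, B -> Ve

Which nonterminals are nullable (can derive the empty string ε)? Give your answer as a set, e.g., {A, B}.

{F, V}

Directly nullable (have an ε-rule): {V}.
F is nullable via F -> V (every symbol on the right is already known nullable).
Not nullable: B, S — each has a terminal in every rule's right-hand side or depends on a non-nullable symbol.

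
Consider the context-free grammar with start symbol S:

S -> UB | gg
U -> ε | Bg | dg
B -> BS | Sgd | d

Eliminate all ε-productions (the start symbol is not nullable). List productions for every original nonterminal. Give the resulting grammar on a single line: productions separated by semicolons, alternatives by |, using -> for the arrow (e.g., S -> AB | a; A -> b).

S -> B | UB | gg; B -> d | BS | Sgd; U -> Bg | dg

Nullable set: {U}.
S -> UB: U nullable, giving B | UB.
Drop U -> ε.
Unchanged (no nullable symbols): S -> gg; B -> BS; B -> Sgd; B -> d; U -> Bg; U -> dg.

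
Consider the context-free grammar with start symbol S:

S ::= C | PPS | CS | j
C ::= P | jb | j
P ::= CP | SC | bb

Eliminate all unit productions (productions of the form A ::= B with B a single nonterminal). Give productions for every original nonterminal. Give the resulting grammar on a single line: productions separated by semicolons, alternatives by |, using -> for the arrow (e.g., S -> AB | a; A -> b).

S -> j | CP | CS | SC | bb | jb | PPS; C -> j | CP | SC | bb | jb; P -> CP | SC | bb

Unit productions: C->P, S->C.
Unit pairs (A ⇒* B via units): (C,P), (S,C), (S,P).
S: inherits non-unit rules of {C, P, S} → CP | CS | PPS | SC | bb | j | jb.
C: inherits non-unit rules of {C, P} → CP | SC | bb | j | jb.
P: inherits non-unit rules of {P} → CP | SC | bb.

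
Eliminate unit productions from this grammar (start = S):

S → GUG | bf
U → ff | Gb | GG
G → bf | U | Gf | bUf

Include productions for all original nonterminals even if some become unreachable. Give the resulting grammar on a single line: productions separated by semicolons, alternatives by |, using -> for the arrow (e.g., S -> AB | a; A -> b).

S -> bf | GUG; G -> GG | Gb | Gf | bf | ff | bUf; U -> GG | Gb | ff

Unit productions: G->U.
Unit pairs (A ⇒* B via units): (G,U).
S: inherits non-unit rules of {S} → GUG | bf.
G: inherits non-unit rules of {G, U} → GG | Gb | Gf | bUf | bf | ff.
U: inherits non-unit rules of {U} → GG | Gb | ff.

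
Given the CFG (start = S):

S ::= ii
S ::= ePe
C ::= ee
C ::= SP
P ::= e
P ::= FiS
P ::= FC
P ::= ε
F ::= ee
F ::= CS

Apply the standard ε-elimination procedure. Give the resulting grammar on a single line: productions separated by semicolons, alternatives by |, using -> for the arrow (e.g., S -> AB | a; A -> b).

S -> ee | ii | ePe; C -> S | SP | ee; F -> CS | ee; P -> e | FC | FiS

Nullable set: {P}.
S -> ePe: P nullable, giving ePe | ee.
C -> SP: P nullable, giving S | SP.
Drop P -> ε.
Unchanged (no nullable symbols): S -> ii; C -> ee; F -> CS; F -> ee; P -> FC; P -> FiS; P -> e.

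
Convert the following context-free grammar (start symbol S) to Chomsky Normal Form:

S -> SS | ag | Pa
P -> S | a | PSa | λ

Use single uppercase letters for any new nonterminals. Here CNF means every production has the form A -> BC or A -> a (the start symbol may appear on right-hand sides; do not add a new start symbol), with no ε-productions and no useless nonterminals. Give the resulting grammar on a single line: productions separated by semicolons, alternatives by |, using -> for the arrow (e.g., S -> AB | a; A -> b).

Nullable: {P}; after ε-elimination: S -> a | Pa | SS | ag; P -> S | a | Sa | PSa.
After unit-elimination: S -> a | Pa | SS | ag; P -> a | Pa | SS | Sa | ag | PSa.
TERM: introduce A -> a, B -> g and substitute in every rule of length ≥2.
BIN: P -> PSA becomes P -> PC, C -> SA.

S -> a | AB | PA | SS; A -> a; B -> g; C -> SA; P -> a | AB | PA | PC | SA | SS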